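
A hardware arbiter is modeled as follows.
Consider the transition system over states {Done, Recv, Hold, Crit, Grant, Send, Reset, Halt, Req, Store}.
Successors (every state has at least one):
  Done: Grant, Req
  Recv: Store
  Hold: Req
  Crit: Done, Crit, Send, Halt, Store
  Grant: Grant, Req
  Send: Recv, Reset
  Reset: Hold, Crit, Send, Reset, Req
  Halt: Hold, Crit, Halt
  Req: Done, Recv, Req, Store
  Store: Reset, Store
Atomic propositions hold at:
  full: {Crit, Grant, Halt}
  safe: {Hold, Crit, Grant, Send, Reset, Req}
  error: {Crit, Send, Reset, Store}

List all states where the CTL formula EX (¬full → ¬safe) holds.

{Done, Recv, Crit, Grant, Send, Reset, Halt, Req, Store}

Sat(¬full) = {Done, Recv, Hold, Send, Reset, Req, Store}
Sat(¬safe) = {Done, Recv, Halt, Store}
Sat(¬full → ¬safe) = {Done, Recv, Crit, Grant, Halt, Store}
Sat(EX (¬full → ¬safe)) = {s : some successor in {Done, Recv, Crit, Grant, Halt, Store}} = {Done, Recv, Crit, Grant, Send, Reset, Halt, Req, Store}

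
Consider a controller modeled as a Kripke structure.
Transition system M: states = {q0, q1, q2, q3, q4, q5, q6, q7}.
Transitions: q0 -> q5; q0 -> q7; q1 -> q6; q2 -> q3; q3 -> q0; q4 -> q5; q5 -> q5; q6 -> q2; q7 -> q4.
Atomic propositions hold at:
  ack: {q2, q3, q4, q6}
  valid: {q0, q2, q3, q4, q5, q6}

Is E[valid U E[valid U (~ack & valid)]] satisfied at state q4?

Sat(~ack) = {q0, q1, q5, q7}
Sat(~ack & valid) = {q0, q5}
E[valid U (~ack & valid)]: least fixpoint, start Z0 = Sat((~ack & valid)) = {q0, q5}, add states in Sat(valid) with some successor in Z. Z1 = {q0, q3, q4, q5}; Z2 = {q0, q2, q3, q4, q5}; Z3 = {q0, q2, q3, q4, q5, q6}; fixed.
Sat(E[valid U (~ack & valid)]) = {q0, q2, q3, q4, q5, q6}
E[valid U E[valid U (~ack & valid)]]: least fixpoint, start Z0 = Sat(E[valid U (~ack & valid)]) = {q0, q2, q3, q4, q5, q6}, add states in Sat(valid) with some successor in Z. Already a fixed point.
Sat(E[valid U E[valid U (~ack & valid)]]) = {q0, q2, q3, q4, q5, q6}
q4 ∈ Sat(E[valid U E[valid U (~ack & valid)]]) = {q0, q2, q3, q4, q5, q6}, so the formula holds at q4.

Yes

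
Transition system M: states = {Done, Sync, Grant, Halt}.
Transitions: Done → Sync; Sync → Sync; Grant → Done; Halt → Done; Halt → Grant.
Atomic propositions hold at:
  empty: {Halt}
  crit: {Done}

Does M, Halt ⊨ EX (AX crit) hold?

Sat(AX crit) = {s : every successor in {Done}} = {Grant}
Sat(EX (AX crit)) = {s : some successor in {Grant}} = {Halt}
Halt ∈ Sat(EX (AX crit)) = {Halt}, so the formula holds at Halt.

Yes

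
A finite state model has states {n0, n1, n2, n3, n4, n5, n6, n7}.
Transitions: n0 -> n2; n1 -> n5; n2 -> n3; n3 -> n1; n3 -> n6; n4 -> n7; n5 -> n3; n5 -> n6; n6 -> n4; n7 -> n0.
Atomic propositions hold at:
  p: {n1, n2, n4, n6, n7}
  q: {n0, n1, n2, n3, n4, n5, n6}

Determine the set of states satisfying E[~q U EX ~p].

Sat(~q) = {n7}
Sat(~p) = {n0, n3, n5}
Sat(EX ~p) = {s : some successor in {n0, n3, n5}} = {n1, n2, n5, n7}
E[~q U EX ~p]: least fixpoint, start Z0 = Sat(EX ~p) = {n1, n2, n5, n7}, add states in Sat(~q) with some successor in Z. Already a fixed point.
Sat(E[~q U EX ~p]) = {n1, n2, n5, n7}

{n1, n2, n5, n7}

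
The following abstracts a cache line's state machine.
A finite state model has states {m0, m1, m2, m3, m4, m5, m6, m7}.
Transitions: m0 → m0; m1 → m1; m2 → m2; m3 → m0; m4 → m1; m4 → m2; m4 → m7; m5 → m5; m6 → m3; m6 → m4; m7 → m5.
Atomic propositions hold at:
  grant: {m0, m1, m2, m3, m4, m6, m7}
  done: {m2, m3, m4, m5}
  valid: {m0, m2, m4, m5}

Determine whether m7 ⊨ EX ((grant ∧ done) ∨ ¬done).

Sat(grant ∧ done) = {m2, m3, m4}
Sat(¬done) = {m0, m1, m6, m7}
Sat((grant ∧ done) ∨ ¬done) = {m0, m1, m2, m3, m4, m6, m7}
Sat(EX ((grant ∧ done) ∨ ¬done)) = {s : some successor in {m0, m1, m2, m3, m4, m6, m7}} = {m0, m1, m2, m3, m4, m6}
m7 ∉ Sat(EX ((grant ∧ done) ∨ ¬done)) = {m0, m1, m2, m3, m4, m6}, so the formula does not hold at m7.

No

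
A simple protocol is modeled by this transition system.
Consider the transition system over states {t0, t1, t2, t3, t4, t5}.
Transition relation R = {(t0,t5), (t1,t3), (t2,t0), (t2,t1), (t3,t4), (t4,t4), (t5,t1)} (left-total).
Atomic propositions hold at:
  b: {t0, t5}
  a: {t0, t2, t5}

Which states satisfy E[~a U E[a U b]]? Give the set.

Sat(~a) = {t1, t3, t4}
E[a U b]: least fixpoint, start Z0 = Sat(b) = {t0, t5}, add states in Sat(a) with some successor in Z. Z1 = {t0, t2, t5}; fixed.
Sat(E[a U b]) = {t0, t2, t5}
E[~a U E[a U b]]: least fixpoint, start Z0 = Sat(E[a U b]) = {t0, t2, t5}, add states in Sat(~a) with some successor in Z. Already a fixed point.
Sat(E[~a U E[a U b]]) = {t0, t2, t5}

{t0, t2, t5}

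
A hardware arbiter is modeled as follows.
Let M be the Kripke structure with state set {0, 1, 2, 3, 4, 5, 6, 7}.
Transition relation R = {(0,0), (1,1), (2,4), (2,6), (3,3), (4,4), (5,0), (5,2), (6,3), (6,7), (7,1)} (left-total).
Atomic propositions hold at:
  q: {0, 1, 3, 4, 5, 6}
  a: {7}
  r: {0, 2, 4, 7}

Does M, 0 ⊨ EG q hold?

Yes

EG q: greatest fixpoint, start Z0 = {0, 1, 3, 4, 5, 6}, keep only states in Sat with some successor in Z. Already a fixed point.
Sat(EG q) = {0, 1, 3, 4, 5, 6}
0 ∈ Sat(EG q) = {0, 1, 3, 4, 5, 6}, so the formula holds at 0.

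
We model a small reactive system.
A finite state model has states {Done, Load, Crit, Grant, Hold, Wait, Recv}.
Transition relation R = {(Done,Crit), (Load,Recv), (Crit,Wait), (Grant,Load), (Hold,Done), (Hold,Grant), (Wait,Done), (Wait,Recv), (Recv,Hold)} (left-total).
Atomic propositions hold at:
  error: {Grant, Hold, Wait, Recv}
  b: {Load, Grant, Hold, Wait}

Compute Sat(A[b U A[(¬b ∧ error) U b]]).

{Load, Grant, Hold, Wait, Recv}

Sat(¬b) = {Done, Crit, Recv}
Sat(¬b ∧ error) = {Recv}
A[(¬b ∧ error) U b]: least fixpoint, start Z0 = Sat(b) = {Load, Grant, Hold, Wait}, add states in Sat(¬b ∧ error) with every successor in Z. Z1 = {Load, Grant, Hold, Wait, Recv}; fixed.
Sat(A[(¬b ∧ error) U b]) = {Load, Grant, Hold, Wait, Recv}
A[b U A[(¬b ∧ error) U b]]: least fixpoint, start Z0 = Sat(A[(¬b ∧ error) U b]) = {Load, Grant, Hold, Wait, Recv}, add states in Sat(b) with every successor in Z. Already a fixed point.
Sat(A[b U A[(¬b ∧ error) U b]]) = {Load, Grant, Hold, Wait, Recv}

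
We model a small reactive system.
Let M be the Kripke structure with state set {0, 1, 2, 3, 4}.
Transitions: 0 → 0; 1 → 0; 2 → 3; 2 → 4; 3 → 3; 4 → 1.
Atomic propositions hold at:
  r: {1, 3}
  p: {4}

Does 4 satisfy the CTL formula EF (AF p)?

AF p: least fixpoint, start Z0 = {4}, add states with every successor in Z. Already a fixed point.
Sat(AF p) = {4}
EF (AF p): least fixpoint, start Z0 = {4}, add states with some successor in Z. Z1 = {2, 4}; fixed.
Sat(EF (AF p)) = {2, 4}
4 ∈ Sat(EF (AF p)) = {2, 4}, so the formula holds at 4.

Yes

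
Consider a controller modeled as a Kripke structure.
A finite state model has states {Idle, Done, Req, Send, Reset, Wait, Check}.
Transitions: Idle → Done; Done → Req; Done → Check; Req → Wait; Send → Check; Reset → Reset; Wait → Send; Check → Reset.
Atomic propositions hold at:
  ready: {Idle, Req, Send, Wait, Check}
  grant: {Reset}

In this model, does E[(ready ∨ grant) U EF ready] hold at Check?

Sat(ready ∨ grant) = {Idle, Req, Send, Reset, Wait, Check}
EF ready: least fixpoint, start Z0 = {Idle, Req, Send, Wait, Check}, add states with some successor in Z. Z1 = {Idle, Done, Req, Send, Wait, Check}; fixed.
Sat(EF ready) = {Idle, Done, Req, Send, Wait, Check}
E[(ready ∨ grant) U EF ready]: least fixpoint, start Z0 = Sat(EF ready) = {Idle, Done, Req, Send, Wait, Check}, add states in Sat(ready ∨ grant) with some successor in Z. Already a fixed point.
Sat(E[(ready ∨ grant) U EF ready]) = {Idle, Done, Req, Send, Wait, Check}
Check ∈ Sat(E[(ready ∨ grant) U EF ready]) = {Idle, Done, Req, Send, Wait, Check}, so the formula holds at Check.

Yes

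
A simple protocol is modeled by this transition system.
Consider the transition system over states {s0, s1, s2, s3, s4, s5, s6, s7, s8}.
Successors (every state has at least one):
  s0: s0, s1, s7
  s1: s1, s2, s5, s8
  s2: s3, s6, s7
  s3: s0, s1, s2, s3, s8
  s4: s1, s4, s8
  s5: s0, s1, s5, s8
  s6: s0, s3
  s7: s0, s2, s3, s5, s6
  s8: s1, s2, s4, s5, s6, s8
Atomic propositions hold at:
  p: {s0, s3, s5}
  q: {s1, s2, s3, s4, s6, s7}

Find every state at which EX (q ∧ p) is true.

Sat(q ∧ p) = {s3}
Sat(EX (q ∧ p)) = {s : some successor in {s3}} = {s2, s3, s6, s7}

{s2, s3, s6, s7}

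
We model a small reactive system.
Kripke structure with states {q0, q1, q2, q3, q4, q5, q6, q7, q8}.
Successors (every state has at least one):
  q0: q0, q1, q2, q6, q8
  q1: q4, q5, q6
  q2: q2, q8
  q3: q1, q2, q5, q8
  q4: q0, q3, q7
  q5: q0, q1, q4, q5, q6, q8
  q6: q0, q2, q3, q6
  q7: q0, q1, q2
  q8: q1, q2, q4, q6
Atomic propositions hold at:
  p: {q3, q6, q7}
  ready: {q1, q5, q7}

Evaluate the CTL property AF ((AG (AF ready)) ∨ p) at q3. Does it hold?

AF ready: least fixpoint, start Z0 = {q1, q5, q7}, add states with every successor in Z. Already a fixed point.
Sat(AF ready) = {q1, q5, q7}
AG (AF ready): greatest fixpoint, start Z0 = {q1, q5, q7}, keep only states in Sat with every successor in Z. Z1 = ∅; fixed.
Sat(AG (AF ready)) = ∅
Sat((AG (AF ready)) ∨ p) = {q3, q6, q7}
AF ((AG (AF ready)) ∨ p): least fixpoint, start Z0 = {q3, q6, q7}, add states with every successor in Z. Already a fixed point.
Sat(AF ((AG (AF ready)) ∨ p)) = {q3, q6, q7}
q3 ∈ Sat(AF ((AG (AF ready)) ∨ p)) = {q3, q6, q7}, so the formula holds at q3.

Yes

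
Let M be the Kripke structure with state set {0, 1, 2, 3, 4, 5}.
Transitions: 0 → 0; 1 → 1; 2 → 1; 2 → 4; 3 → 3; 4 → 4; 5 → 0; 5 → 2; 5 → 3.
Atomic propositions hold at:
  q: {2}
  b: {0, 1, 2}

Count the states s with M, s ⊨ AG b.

2

AG b: greatest fixpoint, start Z0 = {0, 1, 2}, keep only states in Sat with every successor in Z. Z1 = {0, 1}; fixed.
Sat(AG b) = {0, 1}
|Sat(AG b)| = |{0, 1}| = 2.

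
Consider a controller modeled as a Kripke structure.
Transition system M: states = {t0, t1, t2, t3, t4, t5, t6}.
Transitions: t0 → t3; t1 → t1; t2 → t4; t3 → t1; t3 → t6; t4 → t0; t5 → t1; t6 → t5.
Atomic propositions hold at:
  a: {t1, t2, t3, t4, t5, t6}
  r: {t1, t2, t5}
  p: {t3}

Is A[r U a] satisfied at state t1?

Yes

A[r U a]: least fixpoint, start Z0 = Sat(a) = {t1, t2, t3, t4, t5, t6}, add states in Sat(r) with every successor in Z. Already a fixed point.
Sat(A[r U a]) = {t1, t2, t3, t4, t5, t6}
t1 ∈ Sat(A[r U a]) = {t1, t2, t3, t4, t5, t6}, so the formula holds at t1.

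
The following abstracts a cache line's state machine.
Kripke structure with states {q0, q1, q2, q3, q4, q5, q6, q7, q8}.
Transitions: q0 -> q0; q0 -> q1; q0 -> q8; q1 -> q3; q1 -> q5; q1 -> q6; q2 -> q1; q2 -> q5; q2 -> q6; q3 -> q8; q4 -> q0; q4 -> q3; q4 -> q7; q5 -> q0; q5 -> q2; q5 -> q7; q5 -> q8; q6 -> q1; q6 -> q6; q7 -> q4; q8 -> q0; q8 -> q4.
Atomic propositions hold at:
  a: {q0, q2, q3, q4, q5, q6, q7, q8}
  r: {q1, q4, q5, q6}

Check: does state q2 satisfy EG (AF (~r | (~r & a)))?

Yes

Sat(~r) = {q0, q2, q3, q7, q8}
Sat(~r & a) = {q0, q2, q3, q7, q8}
Sat(~r | (~r & a)) = {q0, q2, q3, q7, q8}
AF (~r | (~r & a)): least fixpoint, start Z0 = {q0, q2, q3, q7, q8}, add states with every successor in Z. Z1 = {q0, q2, q3, q4, q5, q7, q8}; fixed.
Sat(AF (~r | (~r & a))) = {q0, q2, q3, q4, q5, q7, q8}
EG (AF (~r | (~r & a))): greatest fixpoint, start Z0 = {q0, q2, q3, q4, q5, q7, q8}, keep only states in Sat with some successor in Z. Already a fixed point.
Sat(EG (AF (~r | (~r & a)))) = {q0, q2, q3, q4, q5, q7, q8}
q2 ∈ Sat(EG (AF (~r | (~r & a)))) = {q0, q2, q3, q4, q5, q7, q8}, so the formula holds at q2.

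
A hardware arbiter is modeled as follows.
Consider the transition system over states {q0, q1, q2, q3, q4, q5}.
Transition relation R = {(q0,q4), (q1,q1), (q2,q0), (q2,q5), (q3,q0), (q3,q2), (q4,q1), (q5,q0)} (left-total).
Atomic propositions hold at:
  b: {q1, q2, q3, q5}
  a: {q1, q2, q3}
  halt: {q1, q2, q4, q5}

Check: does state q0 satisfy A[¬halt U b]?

No

Sat(¬halt) = {q0, q3}
A[¬halt U b]: least fixpoint, start Z0 = Sat(b) = {q1, q2, q3, q5}, add states in Sat(¬halt) with every successor in Z. Already a fixed point.
Sat(A[¬halt U b]) = {q1, q2, q3, q5}
q0 ∉ Sat(A[¬halt U b]) = {q1, q2, q3, q5}, so the formula does not hold at q0.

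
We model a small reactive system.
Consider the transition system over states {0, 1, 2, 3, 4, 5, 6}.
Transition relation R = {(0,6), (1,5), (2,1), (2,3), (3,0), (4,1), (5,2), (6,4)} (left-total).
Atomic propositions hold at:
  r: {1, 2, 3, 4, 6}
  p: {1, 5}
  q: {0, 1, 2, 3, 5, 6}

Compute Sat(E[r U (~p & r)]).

Sat(~p) = {0, 2, 3, 4, 6}
Sat(~p & r) = {2, 3, 4, 6}
E[r U (~p & r)]: least fixpoint, start Z0 = Sat((~p & r)) = {2, 3, 4, 6}, add states in Sat(r) with some successor in Z. Already a fixed point.
Sat(E[r U (~p & r)]) = {2, 3, 4, 6}

{2, 3, 4, 6}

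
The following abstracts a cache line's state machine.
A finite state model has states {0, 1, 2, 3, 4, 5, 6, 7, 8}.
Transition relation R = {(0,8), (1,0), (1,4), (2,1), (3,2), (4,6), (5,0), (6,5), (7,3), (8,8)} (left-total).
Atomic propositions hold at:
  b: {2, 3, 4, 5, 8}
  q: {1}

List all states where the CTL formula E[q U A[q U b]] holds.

{1, 2, 3, 4, 5, 8}

A[q U b]: least fixpoint, start Z0 = Sat(b) = {2, 3, 4, 5, 8}, add states in Sat(q) with every successor in Z. Already a fixed point.
Sat(A[q U b]) = {2, 3, 4, 5, 8}
E[q U A[q U b]]: least fixpoint, start Z0 = Sat(A[q U b]) = {2, 3, 4, 5, 8}, add states in Sat(q) with some successor in Z. Z1 = {1, 2, 3, 4, 5, 8}; fixed.
Sat(E[q U A[q U b]]) = {1, 2, 3, 4, 5, 8}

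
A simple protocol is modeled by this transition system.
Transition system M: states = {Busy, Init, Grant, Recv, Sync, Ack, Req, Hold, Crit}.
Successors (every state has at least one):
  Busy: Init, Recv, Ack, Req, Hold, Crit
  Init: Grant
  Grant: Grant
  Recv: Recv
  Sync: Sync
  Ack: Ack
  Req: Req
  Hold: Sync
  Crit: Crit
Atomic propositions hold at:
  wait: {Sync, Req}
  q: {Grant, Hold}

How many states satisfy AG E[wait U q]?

E[wait U q]: least fixpoint, start Z0 = Sat(q) = {Grant, Hold}, add states in Sat(wait) with some successor in Z. Already a fixed point.
Sat(E[wait U q]) = {Grant, Hold}
AG E[wait U q]: greatest fixpoint, start Z0 = {Grant, Hold}, keep only states in Sat with every successor in Z. Z1 = {Grant}; fixed.
Sat(AG E[wait U q]) = {Grant}
|Sat(AG E[wait U q])| = |{Grant}| = 1.

1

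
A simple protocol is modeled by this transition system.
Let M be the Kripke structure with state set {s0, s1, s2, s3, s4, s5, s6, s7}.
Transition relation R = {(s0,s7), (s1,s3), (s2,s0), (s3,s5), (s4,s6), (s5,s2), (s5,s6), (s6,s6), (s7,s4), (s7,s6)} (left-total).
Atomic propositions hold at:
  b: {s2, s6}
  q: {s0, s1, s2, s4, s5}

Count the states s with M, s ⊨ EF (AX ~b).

Sat(~b) = {s0, s1, s3, s4, s5, s7}
Sat(AX ~b) = {s : every successor in {s0, s1, s3, s4, s5, s7}} = {s0, s1, s2, s3}
EF (AX ~b): least fixpoint, start Z0 = {s0, s1, s2, s3}, add states with some successor in Z. Z1 = {s0, s1, s2, s3, s5}; fixed.
Sat(EF (AX ~b)) = {s0, s1, s2, s3, s5}
|Sat(EF (AX ~b))| = |{s0, s1, s2, s3, s5}| = 5.

5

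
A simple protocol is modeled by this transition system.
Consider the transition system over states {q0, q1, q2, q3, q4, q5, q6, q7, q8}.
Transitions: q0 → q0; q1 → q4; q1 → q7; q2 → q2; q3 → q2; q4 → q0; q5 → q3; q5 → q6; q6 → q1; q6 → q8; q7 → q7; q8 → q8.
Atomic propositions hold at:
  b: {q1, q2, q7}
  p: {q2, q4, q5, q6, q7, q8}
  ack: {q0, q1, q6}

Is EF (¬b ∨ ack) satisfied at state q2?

No

Sat(¬b) = {q0, q3, q4, q5, q6, q8}
Sat(¬b ∨ ack) = {q0, q1, q3, q4, q5, q6, q8}
EF (¬b ∨ ack): least fixpoint, start Z0 = {q0, q1, q3, q4, q5, q6, q8}, add states with some successor in Z. Already a fixed point.
Sat(EF (¬b ∨ ack)) = {q0, q1, q3, q4, q5, q6, q8}
q2 ∉ Sat(EF (¬b ∨ ack)) = {q0, q1, q3, q4, q5, q6, q8}, so the formula does not hold at q2.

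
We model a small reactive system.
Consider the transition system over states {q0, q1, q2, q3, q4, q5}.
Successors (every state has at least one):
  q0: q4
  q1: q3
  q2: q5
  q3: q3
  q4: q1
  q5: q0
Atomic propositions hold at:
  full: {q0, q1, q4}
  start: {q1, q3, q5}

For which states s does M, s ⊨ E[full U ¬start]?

{q0, q2, q4}

Sat(¬start) = {q0, q2, q4}
E[full U ¬start]: least fixpoint, start Z0 = Sat(¬start) = {q0, q2, q4}, add states in Sat(full) with some successor in Z. Already a fixed point.
Sat(E[full U ¬start]) = {q0, q2, q4}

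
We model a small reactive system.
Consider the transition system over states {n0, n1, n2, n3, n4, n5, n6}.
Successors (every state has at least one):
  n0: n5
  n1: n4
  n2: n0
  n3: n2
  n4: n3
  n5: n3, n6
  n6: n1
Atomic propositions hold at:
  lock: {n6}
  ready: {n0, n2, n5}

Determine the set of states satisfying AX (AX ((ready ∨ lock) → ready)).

Sat(ready ∨ lock) = {n0, n2, n5, n6}
Sat((ready ∨ lock) → ready) = {n0, n1, n2, n3, n4, n5}
Sat(AX ((ready ∨ lock) → ready)) = {s : every successor in {n0, n1, n2, n3, n4, n5}} = {n0, n1, n2, n3, n4, n6}
Sat(AX (AX ((ready ∨ lock) → ready))) = {s : every successor in {n0, n1, n2, n3, n4, n6}} = {n1, n2, n3, n4, n5, n6}

{n1, n2, n3, n4, n5, n6}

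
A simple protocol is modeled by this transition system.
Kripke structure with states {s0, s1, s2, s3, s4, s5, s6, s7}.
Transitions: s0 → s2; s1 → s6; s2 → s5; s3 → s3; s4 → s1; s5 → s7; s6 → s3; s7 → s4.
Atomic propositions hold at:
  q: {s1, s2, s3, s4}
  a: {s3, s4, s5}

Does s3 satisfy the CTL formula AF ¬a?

No

Sat(¬a) = {s0, s1, s2, s6, s7}
AF ¬a: least fixpoint, start Z0 = {s0, s1, s2, s6, s7}, add states with every successor in Z. Z1 = {s0, s1, s2, s4, s5, s6, s7}; fixed.
Sat(AF ¬a) = {s0, s1, s2, s4, s5, s6, s7}
s3 ∉ Sat(AF ¬a) = {s0, s1, s2, s4, s5, s6, s7}, so the formula does not hold at s3.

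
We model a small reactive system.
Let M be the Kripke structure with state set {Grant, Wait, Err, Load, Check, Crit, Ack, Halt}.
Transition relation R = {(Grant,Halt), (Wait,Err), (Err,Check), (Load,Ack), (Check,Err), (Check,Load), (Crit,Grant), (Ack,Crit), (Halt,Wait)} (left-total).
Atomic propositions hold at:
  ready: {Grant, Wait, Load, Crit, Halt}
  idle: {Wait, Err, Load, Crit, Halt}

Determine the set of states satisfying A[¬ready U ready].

{Grant, Wait, Load, Crit, Ack, Halt}

Sat(¬ready) = {Err, Check, Ack}
A[¬ready U ready]: least fixpoint, start Z0 = Sat(ready) = {Grant, Wait, Load, Crit, Halt}, add states in Sat(¬ready) with every successor in Z. Z1 = {Grant, Wait, Load, Crit, Ack, Halt}; fixed.
Sat(A[¬ready U ready]) = {Grant, Wait, Load, Crit, Ack, Halt}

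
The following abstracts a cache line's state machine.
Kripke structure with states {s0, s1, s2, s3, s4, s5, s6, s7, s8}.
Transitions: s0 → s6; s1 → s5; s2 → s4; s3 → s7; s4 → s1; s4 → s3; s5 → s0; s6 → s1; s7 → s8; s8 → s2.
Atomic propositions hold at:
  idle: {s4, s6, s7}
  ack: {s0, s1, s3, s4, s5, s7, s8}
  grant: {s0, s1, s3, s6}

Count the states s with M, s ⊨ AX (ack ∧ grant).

Sat(ack ∧ grant) = {s0, s1, s3}
Sat(AX (ack ∧ grant)) = {s : every successor in {s0, s1, s3}} = {s4, s5, s6}
|Sat(AX (ack ∧ grant))| = |{s4, s5, s6}| = 3.

3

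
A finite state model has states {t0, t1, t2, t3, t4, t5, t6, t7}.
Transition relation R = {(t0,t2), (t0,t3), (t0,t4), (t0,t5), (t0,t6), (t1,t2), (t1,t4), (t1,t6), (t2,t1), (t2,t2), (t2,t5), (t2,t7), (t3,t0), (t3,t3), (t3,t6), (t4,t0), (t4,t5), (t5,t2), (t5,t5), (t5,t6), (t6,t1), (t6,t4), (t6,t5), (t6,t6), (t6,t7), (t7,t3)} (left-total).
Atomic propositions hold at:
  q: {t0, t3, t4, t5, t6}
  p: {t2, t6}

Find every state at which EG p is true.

{t2, t6}

EG p: greatest fixpoint, start Z0 = {t2, t6}, keep only states in Sat with some successor in Z. Already a fixed point.
Sat(EG p) = {t2, t6}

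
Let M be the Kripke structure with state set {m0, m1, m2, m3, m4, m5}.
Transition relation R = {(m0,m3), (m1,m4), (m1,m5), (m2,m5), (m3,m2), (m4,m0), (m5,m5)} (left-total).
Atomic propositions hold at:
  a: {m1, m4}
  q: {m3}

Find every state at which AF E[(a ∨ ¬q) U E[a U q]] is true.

Sat(¬q) = {m0, m1, m2, m4, m5}
Sat(a ∨ ¬q) = {m0, m1, m2, m4, m5}
E[a U q]: least fixpoint, start Z0 = Sat(q) = {m3}, add states in Sat(a) with some successor in Z. Already a fixed point.
Sat(E[a U q]) = {m3}
E[(a ∨ ¬q) U E[a U q]]: least fixpoint, start Z0 = Sat(E[a U q]) = {m3}, add states in Sat(a ∨ ¬q) with some successor in Z. Z1 = {m0, m3}; Z2 = {m0, m3, m4}; Z3 = {m0, m1, m3, m4}; fixed.
Sat(E[(a ∨ ¬q) U E[a U q]]) = {m0, m1, m3, m4}
AF E[(a ∨ ¬q) U E[a U q]]: least fixpoint, start Z0 = {m0, m1, m3, m4}, add states with every successor in Z. Already a fixed point.
Sat(AF E[(a ∨ ¬q) U E[a U q]]) = {m0, m1, m3, m4}

{m0, m1, m3, m4}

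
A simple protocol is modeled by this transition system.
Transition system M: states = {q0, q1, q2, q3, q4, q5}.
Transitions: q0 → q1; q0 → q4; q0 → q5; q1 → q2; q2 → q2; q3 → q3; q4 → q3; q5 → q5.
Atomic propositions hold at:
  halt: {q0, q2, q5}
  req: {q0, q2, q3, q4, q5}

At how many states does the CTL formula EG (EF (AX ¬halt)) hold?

Sat(¬halt) = {q1, q3, q4}
Sat(AX ¬halt) = {s : every successor in {q1, q3, q4}} = {q3, q4}
EF (AX ¬halt): least fixpoint, start Z0 = {q3, q4}, add states with some successor in Z. Z1 = {q0, q3, q4}; fixed.
Sat(EF (AX ¬halt)) = {q0, q3, q4}
EG (EF (AX ¬halt)): greatest fixpoint, start Z0 = {q0, q3, q4}, keep only states in Sat with some successor in Z. Already a fixed point.
Sat(EG (EF (AX ¬halt))) = {q0, q3, q4}
|Sat(EG (EF (AX ¬halt)))| = |{q0, q3, q4}| = 3.

3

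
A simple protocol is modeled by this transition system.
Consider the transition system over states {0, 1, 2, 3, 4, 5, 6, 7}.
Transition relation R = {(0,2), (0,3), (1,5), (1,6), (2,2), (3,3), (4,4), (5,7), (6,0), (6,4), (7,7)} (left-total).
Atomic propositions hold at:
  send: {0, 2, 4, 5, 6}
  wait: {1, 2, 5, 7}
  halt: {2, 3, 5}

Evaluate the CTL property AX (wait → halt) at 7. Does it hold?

Sat(wait → halt) = {0, 2, 3, 4, 5, 6}
Sat(AX (wait → halt)) = {s : every successor in {0, 2, 3, 4, 5, 6}} = {0, 1, 2, 3, 4, 6}
7 ∉ Sat(AX (wait → halt)) = {0, 1, 2, 3, 4, 6}, so the formula does not hold at 7.

No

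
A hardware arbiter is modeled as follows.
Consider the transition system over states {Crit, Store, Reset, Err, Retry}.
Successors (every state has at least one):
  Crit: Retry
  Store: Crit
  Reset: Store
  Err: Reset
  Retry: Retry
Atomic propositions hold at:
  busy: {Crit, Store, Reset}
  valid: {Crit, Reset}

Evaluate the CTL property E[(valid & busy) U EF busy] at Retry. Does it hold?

No

Sat(valid & busy) = {Crit, Reset}
EF busy: least fixpoint, start Z0 = {Crit, Store, Reset}, add states with some successor in Z. Z1 = {Crit, Store, Reset, Err}; fixed.
Sat(EF busy) = {Crit, Store, Reset, Err}
E[(valid & busy) U EF busy]: least fixpoint, start Z0 = Sat(EF busy) = {Crit, Store, Reset, Err}, add states in Sat(valid & busy) with some successor in Z. Already a fixed point.
Sat(E[(valid & busy) U EF busy]) = {Crit, Store, Reset, Err}
Retry ∉ Sat(E[(valid & busy) U EF busy]) = {Crit, Store, Reset, Err}, so the formula does not hold at Retry.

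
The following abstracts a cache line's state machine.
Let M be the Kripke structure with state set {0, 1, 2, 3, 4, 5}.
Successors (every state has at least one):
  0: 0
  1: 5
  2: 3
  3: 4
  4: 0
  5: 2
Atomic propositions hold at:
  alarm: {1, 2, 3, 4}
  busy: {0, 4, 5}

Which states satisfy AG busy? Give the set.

AG busy: greatest fixpoint, start Z0 = {0, 4, 5}, keep only states in Sat with every successor in Z. Z1 = {0, 4}; fixed.
Sat(AG busy) = {0, 4}

{0, 4}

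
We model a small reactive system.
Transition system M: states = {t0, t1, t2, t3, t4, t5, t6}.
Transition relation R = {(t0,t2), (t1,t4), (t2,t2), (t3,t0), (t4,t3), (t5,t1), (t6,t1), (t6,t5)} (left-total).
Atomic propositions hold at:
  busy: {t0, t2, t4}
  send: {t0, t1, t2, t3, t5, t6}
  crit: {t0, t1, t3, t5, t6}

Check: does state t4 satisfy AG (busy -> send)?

Sat(busy -> send) = {t0, t1, t2, t3, t5, t6}
AG (busy -> send): greatest fixpoint, start Z0 = {t0, t1, t2, t3, t5, t6}, keep only states in Sat with every successor in Z. Z1 = {t0, t2, t3, t5, t6}; Z2 = {t0, t2, t3}; fixed.
Sat(AG (busy -> send)) = {t0, t2, t3}
t4 ∉ Sat(AG (busy -> send)) = {t0, t2, t3}, so the formula does not hold at t4.

No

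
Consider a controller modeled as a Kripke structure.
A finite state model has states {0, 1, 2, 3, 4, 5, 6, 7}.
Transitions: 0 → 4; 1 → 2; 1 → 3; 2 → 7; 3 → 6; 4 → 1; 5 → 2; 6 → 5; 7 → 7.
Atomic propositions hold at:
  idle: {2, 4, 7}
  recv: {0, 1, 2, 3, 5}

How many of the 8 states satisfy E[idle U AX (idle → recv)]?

Sat(idle → recv) = {0, 1, 2, 3, 5, 6}
Sat(AX (idle → recv)) = {s : every successor in {0, 1, 2, 3, 5, 6}} = {1, 3, 4, 5, 6}
E[idle U AX (idle → recv)]: least fixpoint, start Z0 = Sat(AX (idle → recv)) = {1, 3, 4, 5, 6}, add states in Sat(idle) with some successor in Z. Already a fixed point.
Sat(E[idle U AX (idle → recv)]) = {1, 3, 4, 5, 6}
|Sat(E[idle U AX (idle → recv)])| = |{1, 3, 4, 5, 6}| = 5.

5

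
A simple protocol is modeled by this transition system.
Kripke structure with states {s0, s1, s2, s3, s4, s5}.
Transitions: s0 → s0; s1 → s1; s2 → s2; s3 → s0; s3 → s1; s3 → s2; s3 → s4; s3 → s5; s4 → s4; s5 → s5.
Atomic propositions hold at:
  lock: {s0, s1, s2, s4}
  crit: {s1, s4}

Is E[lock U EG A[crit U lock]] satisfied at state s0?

Yes

A[crit U lock]: least fixpoint, start Z0 = Sat(lock) = {s0, s1, s2, s4}, add states in Sat(crit) with every successor in Z. Already a fixed point.
Sat(A[crit U lock]) = {s0, s1, s2, s4}
EG A[crit U lock]: greatest fixpoint, start Z0 = {s0, s1, s2, s4}, keep only states in Sat with some successor in Z. Already a fixed point.
Sat(EG A[crit U lock]) = {s0, s1, s2, s4}
E[lock U EG A[crit U lock]]: least fixpoint, start Z0 = Sat(EG A[crit U lock]) = {s0, s1, s2, s4}, add states in Sat(lock) with some successor in Z. Already a fixed point.
Sat(E[lock U EG A[crit U lock]]) = {s0, s1, s2, s4}
s0 ∈ Sat(E[lock U EG A[crit U lock]]) = {s0, s1, s2, s4}, so the formula holds at s0.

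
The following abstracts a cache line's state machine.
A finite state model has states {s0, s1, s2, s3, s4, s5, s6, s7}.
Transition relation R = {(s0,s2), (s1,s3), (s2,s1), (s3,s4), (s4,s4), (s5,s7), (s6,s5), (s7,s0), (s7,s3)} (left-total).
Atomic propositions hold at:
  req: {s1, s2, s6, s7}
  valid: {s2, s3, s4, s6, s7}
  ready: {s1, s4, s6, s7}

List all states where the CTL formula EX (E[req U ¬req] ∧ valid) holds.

Sat(¬req) = {s0, s3, s4, s5}
E[req U ¬req]: least fixpoint, start Z0 = Sat(¬req) = {s0, s3, s4, s5}, add states in Sat(req) with some successor in Z. Z1 = {s0, s1, s3, s4, s5, s6, s7}; Z2 = {s0, s1, s2, s3, s4, s5, s6, s7}; fixed.
Sat(E[req U ¬req]) = {s0, s1, s2, s3, s4, s5, s6, s7}
Sat(E[req U ¬req] ∧ valid) = {s2, s3, s4, s6, s7}
Sat(EX (E[req U ¬req] ∧ valid)) = {s : some successor in {s2, s3, s4, s6, s7}} = {s0, s1, s3, s4, s5, s7}

{s0, s1, s3, s4, s5, s7}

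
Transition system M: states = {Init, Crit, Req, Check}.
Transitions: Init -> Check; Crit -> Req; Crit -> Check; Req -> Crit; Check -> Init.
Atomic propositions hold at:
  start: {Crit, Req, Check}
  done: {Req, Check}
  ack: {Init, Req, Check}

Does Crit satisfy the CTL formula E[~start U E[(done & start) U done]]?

No

Sat(~start) = {Init}
Sat(done & start) = {Req, Check}
E[(done & start) U done]: least fixpoint, start Z0 = Sat(done) = {Req, Check}, add states in Sat(done & start) with some successor in Z. Already a fixed point.
Sat(E[(done & start) U done]) = {Req, Check}
E[~start U E[(done & start) U done]]: least fixpoint, start Z0 = Sat(E[(done & start) U done]) = {Req, Check}, add states in Sat(~start) with some successor in Z. Z1 = {Init, Req, Check}; fixed.
Sat(E[~start U E[(done & start) U done]]) = {Init, Req, Check}
Crit ∉ Sat(E[~start U E[(done & start) U done]]) = {Init, Req, Check}, so the formula does not hold at Crit.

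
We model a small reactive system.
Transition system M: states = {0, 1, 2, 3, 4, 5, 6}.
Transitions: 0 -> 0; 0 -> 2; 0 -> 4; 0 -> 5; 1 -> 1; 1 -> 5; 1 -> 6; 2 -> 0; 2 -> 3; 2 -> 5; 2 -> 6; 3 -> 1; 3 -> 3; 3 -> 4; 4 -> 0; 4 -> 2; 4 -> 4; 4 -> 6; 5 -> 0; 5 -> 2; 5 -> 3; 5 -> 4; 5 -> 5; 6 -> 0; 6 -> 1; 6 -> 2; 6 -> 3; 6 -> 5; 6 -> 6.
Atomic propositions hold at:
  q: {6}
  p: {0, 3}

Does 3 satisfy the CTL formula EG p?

Yes

EG p: greatest fixpoint, start Z0 = {0, 3}, keep only states in Sat with some successor in Z. Already a fixed point.
Sat(EG p) = {0, 3}
3 ∈ Sat(EG p) = {0, 3}, so the formula holds at 3.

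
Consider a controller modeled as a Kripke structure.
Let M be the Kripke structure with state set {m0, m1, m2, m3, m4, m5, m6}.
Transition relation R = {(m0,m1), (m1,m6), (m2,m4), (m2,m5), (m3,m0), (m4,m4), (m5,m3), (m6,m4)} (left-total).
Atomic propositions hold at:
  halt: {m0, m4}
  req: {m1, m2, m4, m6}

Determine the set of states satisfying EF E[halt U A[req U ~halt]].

Sat(~halt) = {m1, m2, m3, m5, m6}
A[req U ~halt]: least fixpoint, start Z0 = Sat(~halt) = {m1, m2, m3, m5, m6}, add states in Sat(req) with every successor in Z. Already a fixed point.
Sat(A[req U ~halt]) = {m1, m2, m3, m5, m6}
E[halt U A[req U ~halt]]: least fixpoint, start Z0 = Sat(A[req U ~halt]) = {m1, m2, m3, m5, m6}, add states in Sat(halt) with some successor in Z. Z1 = {m0, m1, m2, m3, m5, m6}; fixed.
Sat(E[halt U A[req U ~halt]]) = {m0, m1, m2, m3, m5, m6}
EF E[halt U A[req U ~halt]]: least fixpoint, start Z0 = {m0, m1, m2, m3, m5, m6}, add states with some successor in Z. Already a fixed point.
Sat(EF E[halt U A[req U ~halt]]) = {m0, m1, m2, m3, m5, m6}

{m0, m1, m2, m3, m5, m6}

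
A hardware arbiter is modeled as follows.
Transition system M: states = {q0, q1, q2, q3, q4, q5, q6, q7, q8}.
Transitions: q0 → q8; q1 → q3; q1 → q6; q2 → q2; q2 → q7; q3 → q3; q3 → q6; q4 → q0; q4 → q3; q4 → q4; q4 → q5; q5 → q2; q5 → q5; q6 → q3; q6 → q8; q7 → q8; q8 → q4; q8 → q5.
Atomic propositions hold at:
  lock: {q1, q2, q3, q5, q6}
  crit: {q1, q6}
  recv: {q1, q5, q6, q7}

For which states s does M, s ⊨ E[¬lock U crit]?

{q1, q6}

Sat(¬lock) = {q0, q4, q7, q8}
E[¬lock U crit]: least fixpoint, start Z0 = Sat(crit) = {q1, q6}, add states in Sat(¬lock) with some successor in Z. Already a fixed point.
Sat(E[¬lock U crit]) = {q1, q6}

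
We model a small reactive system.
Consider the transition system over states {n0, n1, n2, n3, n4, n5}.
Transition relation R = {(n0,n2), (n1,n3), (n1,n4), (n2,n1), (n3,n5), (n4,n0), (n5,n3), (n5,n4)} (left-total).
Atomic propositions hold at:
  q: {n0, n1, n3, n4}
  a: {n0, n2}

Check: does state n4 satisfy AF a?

Yes

AF a: least fixpoint, start Z0 = {n0, n2}, add states with every successor in Z. Z1 = {n0, n2, n4}; fixed.
Sat(AF a) = {n0, n2, n4}
n4 ∈ Sat(AF a) = {n0, n2, n4}, so the formula holds at n4.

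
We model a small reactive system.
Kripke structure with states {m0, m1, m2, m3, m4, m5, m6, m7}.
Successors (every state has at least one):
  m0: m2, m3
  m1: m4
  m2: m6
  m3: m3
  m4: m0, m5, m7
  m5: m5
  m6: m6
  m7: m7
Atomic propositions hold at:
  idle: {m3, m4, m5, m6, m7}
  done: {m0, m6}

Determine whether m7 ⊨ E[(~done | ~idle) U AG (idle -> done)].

Sat(~done) = {m1, m2, m3, m4, m5, m7}
Sat(~idle) = {m0, m1, m2}
Sat(~done | ~idle) = {m0, m1, m2, m3, m4, m5, m7}
Sat(idle -> done) = {m0, m1, m2, m6}
AG (idle -> done): greatest fixpoint, start Z0 = {m0, m1, m2, m6}, keep only states in Sat with every successor in Z. Z1 = {m2, m6}; fixed.
Sat(AG (idle -> done)) = {m2, m6}
E[(~done | ~idle) U AG (idle -> done)]: least fixpoint, start Z0 = Sat(AG (idle -> done)) = {m2, m6}, add states in Sat(~done | ~idle) with some successor in Z. Z1 = {m0, m2, m6}; Z2 = {m0, m2, m4, m6}; Z3 = {m0, m1, m2, m4, m6}; fixed.
Sat(E[(~done | ~idle) U AG (idle -> done)]) = {m0, m1, m2, m4, m6}
m7 ∉ Sat(E[(~done | ~idle) U AG (idle -> done)]) = {m0, m1, m2, m4, m6}, so the formula does not hold at m7.

No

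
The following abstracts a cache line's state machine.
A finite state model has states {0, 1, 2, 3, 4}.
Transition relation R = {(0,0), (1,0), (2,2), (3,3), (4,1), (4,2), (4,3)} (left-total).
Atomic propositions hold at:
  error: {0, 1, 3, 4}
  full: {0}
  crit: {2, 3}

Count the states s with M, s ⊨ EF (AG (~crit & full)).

3

Sat(~crit) = {0, 1, 4}
Sat(~crit & full) = {0}
AG (~crit & full): greatest fixpoint, start Z0 = {0}, keep only states in Sat with every successor in Z. Already a fixed point.
Sat(AG (~crit & full)) = {0}
EF (AG (~crit & full)): least fixpoint, start Z0 = {0}, add states with some successor in Z. Z1 = {0, 1}; Z2 = {0, 1, 4}; fixed.
Sat(EF (AG (~crit & full))) = {0, 1, 4}
|Sat(EF (AG (~crit & full)))| = |{0, 1, 4}| = 3.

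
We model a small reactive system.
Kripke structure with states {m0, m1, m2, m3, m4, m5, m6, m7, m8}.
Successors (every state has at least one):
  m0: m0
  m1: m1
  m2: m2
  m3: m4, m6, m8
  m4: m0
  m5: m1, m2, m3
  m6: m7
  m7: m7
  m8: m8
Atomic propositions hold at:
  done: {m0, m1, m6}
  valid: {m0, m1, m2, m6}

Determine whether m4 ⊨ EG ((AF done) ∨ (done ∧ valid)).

Yes

AF done: least fixpoint, start Z0 = {m0, m1, m6}, add states with every successor in Z. Z1 = {m0, m1, m4, m6}; fixed.
Sat(AF done) = {m0, m1, m4, m6}
Sat(done ∧ valid) = {m0, m1, m6}
Sat((AF done) ∨ (done ∧ valid)) = {m0, m1, m4, m6}
EG ((AF done) ∨ (done ∧ valid)): greatest fixpoint, start Z0 = {m0, m1, m4, m6}, keep only states in Sat with some successor in Z. Z1 = {m0, m1, m4}; fixed.
Sat(EG ((AF done) ∨ (done ∧ valid))) = {m0, m1, m4}
m4 ∈ Sat(EG ((AF done) ∨ (done ∧ valid))) = {m0, m1, m4}, so the formula holds at m4.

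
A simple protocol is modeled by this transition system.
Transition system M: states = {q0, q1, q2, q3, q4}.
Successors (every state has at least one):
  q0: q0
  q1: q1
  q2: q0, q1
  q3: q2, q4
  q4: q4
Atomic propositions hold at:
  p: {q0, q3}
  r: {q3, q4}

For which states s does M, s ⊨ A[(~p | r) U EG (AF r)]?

{q3, q4}

Sat(~p) = {q1, q2, q4}
Sat(~p | r) = {q1, q2, q3, q4}
AF r: least fixpoint, start Z0 = {q3, q4}, add states with every successor in Z. Already a fixed point.
Sat(AF r) = {q3, q4}
EG (AF r): greatest fixpoint, start Z0 = {q3, q4}, keep only states in Sat with some successor in Z. Already a fixed point.
Sat(EG (AF r)) = {q3, q4}
A[(~p | r) U EG (AF r)]: least fixpoint, start Z0 = Sat(EG (AF r)) = {q3, q4}, add states in Sat(~p | r) with every successor in Z. Already a fixed point.
Sat(A[(~p | r) U EG (AF r)]) = {q3, q4}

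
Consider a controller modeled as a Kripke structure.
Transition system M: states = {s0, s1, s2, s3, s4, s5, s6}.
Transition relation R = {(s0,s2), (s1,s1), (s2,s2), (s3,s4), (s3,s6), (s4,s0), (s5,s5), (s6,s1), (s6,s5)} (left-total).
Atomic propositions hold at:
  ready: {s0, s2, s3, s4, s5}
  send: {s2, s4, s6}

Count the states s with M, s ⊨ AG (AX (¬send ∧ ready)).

Sat(¬send) = {s0, s1, s3, s5}
Sat(¬send ∧ ready) = {s0, s3, s5}
Sat(AX (¬send ∧ ready)) = {s : every successor in {s0, s3, s5}} = {s4, s5}
AG (AX (¬send ∧ ready)): greatest fixpoint, start Z0 = {s4, s5}, keep only states in Sat with every successor in Z. Z1 = {s5}; fixed.
Sat(AG (AX (¬send ∧ ready))) = {s5}
|Sat(AG (AX (¬send ∧ ready)))| = |{s5}| = 1.

1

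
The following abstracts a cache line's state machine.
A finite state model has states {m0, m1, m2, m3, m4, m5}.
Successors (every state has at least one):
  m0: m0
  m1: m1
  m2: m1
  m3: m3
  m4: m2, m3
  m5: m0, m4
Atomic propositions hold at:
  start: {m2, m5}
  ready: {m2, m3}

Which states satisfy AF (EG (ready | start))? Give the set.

{m3}

Sat(ready | start) = {m2, m3, m5}
EG (ready | start): greatest fixpoint, start Z0 = {m2, m3, m5}, keep only states in Sat with some successor in Z. Z1 = {m3}; fixed.
Sat(EG (ready | start)) = {m3}
AF (EG (ready | start)): least fixpoint, start Z0 = {m3}, add states with every successor in Z. Already a fixed point.
Sat(AF (EG (ready | start))) = {m3}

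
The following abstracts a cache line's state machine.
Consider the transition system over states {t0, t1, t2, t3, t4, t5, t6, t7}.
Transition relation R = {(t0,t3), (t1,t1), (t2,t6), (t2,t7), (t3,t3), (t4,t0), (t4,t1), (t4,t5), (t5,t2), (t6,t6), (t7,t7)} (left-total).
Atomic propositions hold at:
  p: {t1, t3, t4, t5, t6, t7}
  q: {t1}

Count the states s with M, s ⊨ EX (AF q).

2

AF q: least fixpoint, start Z0 = {t1}, add states with every successor in Z. Already a fixed point.
Sat(AF q) = {t1}
Sat(EX (AF q)) = {s : some successor in {t1}} = {t1, t4}
|Sat(EX (AF q))| = |{t1, t4}| = 2.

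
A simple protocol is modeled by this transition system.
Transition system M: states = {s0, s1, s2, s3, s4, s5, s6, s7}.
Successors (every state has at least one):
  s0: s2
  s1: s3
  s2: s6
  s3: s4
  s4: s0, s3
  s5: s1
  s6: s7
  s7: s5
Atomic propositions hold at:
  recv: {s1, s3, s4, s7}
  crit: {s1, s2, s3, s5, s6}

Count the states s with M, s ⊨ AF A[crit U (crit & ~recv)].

Sat(~recv) = {s0, s2, s5, s6}
Sat(crit & ~recv) = {s2, s5, s6}
A[crit U (crit & ~recv)]: least fixpoint, start Z0 = Sat((crit & ~recv)) = {s2, s5, s6}, add states in Sat(crit) with every successor in Z. Already a fixed point.
Sat(A[crit U (crit & ~recv)]) = {s2, s5, s6}
AF A[crit U (crit & ~recv)]: least fixpoint, start Z0 = {s2, s5, s6}, add states with every successor in Z. Z1 = {s0, s2, s5, s6, s7}; fixed.
Sat(AF A[crit U (crit & ~recv)]) = {s0, s2, s5, s6, s7}
|Sat(AF A[crit U (crit & ~recv)])| = |{s0, s2, s5, s6, s7}| = 5.

5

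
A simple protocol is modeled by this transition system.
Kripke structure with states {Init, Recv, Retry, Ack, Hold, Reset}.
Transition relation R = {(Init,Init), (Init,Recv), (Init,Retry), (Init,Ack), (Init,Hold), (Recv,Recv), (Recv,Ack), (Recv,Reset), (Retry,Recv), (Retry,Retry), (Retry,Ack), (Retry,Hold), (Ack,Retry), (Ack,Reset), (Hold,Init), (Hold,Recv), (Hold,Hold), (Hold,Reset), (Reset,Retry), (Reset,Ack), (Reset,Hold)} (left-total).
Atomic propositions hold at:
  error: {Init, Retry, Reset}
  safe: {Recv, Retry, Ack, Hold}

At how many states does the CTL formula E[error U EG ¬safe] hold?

1

Sat(¬safe) = {Init, Reset}
EG ¬safe: greatest fixpoint, start Z0 = {Init, Reset}, keep only states in Sat with some successor in Z. Z1 = {Init}; fixed.
Sat(EG ¬safe) = {Init}
E[error U EG ¬safe]: least fixpoint, start Z0 = Sat(EG ¬safe) = {Init}, add states in Sat(error) with some successor in Z. Already a fixed point.
Sat(E[error U EG ¬safe]) = {Init}
|Sat(E[error U EG ¬safe])| = |{Init}| = 1.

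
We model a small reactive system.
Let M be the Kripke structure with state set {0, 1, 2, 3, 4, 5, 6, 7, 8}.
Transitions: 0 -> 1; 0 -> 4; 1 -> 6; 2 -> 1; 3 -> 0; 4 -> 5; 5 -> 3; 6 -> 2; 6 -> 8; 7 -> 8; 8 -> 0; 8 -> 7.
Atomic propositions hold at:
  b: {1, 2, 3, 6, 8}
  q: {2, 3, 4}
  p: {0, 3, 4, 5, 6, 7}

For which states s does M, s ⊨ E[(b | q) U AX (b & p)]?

{1, 2, 4, 5, 6}

Sat(b | q) = {1, 2, 3, 4, 6, 8}
Sat(b & p) = {3, 6}
Sat(AX (b & p)) = {s : every successor in {3, 6}} = {1, 5}
E[(b | q) U AX (b & p)]: least fixpoint, start Z0 = Sat(AX (b & p)) = {1, 5}, add states in Sat(b | q) with some successor in Z. Z1 = {1, 2, 4, 5}; Z2 = {1, 2, 4, 5, 6}; fixed.
Sat(E[(b | q) U AX (b & p)]) = {1, 2, 4, 5, 6}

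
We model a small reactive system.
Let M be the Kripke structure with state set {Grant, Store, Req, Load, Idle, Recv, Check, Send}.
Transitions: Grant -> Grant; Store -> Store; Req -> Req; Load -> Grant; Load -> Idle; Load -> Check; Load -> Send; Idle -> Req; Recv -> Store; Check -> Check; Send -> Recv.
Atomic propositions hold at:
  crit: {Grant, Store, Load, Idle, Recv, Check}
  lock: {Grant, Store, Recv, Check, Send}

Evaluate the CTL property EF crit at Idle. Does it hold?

Yes

EF crit: least fixpoint, start Z0 = {Grant, Store, Load, Idle, Recv, Check}, add states with some successor in Z. Z1 = {Grant, Store, Load, Idle, Recv, Check, Send}; fixed.
Sat(EF crit) = {Grant, Store, Load, Idle, Recv, Check, Send}
Idle ∈ Sat(EF crit) = {Grant, Store, Load, Idle, Recv, Check, Send}, so the formula holds at Idle.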